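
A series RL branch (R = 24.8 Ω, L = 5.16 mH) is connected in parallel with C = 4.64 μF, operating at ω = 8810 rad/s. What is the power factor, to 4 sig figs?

0.3605

X_L = ωL = 45.46 Ω
X_C = 1/(ωC) = 24.46 Ω
Branch 1 (R+jX_L): Z₁ = 24.80 + j45.46 Ω, |Z₁| = 51.78 Ω
Branch 2 (−jX_C): Z₂ = −j24.46 Ω
Parallel: Z = Z₁Z₂/(Z₁+Z₂), |Z| = 38.98 Ω, ∠Z = -68.87°
cos φ = cos(-68.87°) = 0.3605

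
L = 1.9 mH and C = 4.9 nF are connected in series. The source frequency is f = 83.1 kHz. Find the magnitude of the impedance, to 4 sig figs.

601.2 Ω

ω = 2πf = 522100 rad/s
X_L = ωL = 992.1 Ω
X_C = 1/(ωC) = 390.9 Ω
Net reactance X = X_L − X_C = 601.2 Ω
Z = j601.2 Ω
|Z| = √(0² + 601.2²) = 601.2 Ω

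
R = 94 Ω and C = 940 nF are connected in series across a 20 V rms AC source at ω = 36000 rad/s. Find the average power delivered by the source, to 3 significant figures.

3.87 W

X_C = 1/(ωC) = 29.6 Ω
Z = 94.0 − j29.6 Ω
|Z| = √(94.0² + 29.6²) = 98.5 Ω
∠Z = arctan(-29.6/94.0) = -17.5°
I = V/|Z| = 203 mA
P = VI cos φ = 20 × 0.203 × cos(-17.5°) = 3.87 W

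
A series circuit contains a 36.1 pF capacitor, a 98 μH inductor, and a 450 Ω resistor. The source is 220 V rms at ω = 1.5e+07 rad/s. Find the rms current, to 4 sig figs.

374.9 mA

X_L = ωL = 1470 Ω
X_C = 1/(ωC) = 1847 Ω
Net reactance X = X_L − X_C = -376.7 Ω
Z = 450.0 − j376.7 Ω
|Z| = √(450.0² + 376.7²) = 586.9 Ω
I = V/|Z| = 220/586.9 = 374.9 mA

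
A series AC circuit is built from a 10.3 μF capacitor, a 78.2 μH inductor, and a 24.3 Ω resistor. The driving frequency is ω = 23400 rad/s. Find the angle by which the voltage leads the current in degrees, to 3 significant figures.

-5.45°

X_L = ωL = 1.83 Ω
X_C = 1/(ωC) = 4.15 Ω
Net reactance X = X_L − X_C = -2.32 Ω
Z = 24.3 − j2.32 Ω
|Z| = √(24.3² + 2.32²) = 24.4 Ω
∠Z = arctan(-2.32/24.3) = -5.45°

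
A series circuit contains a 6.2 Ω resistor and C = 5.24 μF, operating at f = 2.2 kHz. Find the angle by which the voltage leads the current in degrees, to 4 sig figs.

-65.82°

ω = 2πf = 13820 rad/s
X_C = 1/(ωC) = 13.81 Ω
Z = 6.200 − j13.81 Ω
|Z| = √(6.200² + 13.81²) = 15.13 Ω
∠Z = arctan(-13.81/6.200) = -65.82°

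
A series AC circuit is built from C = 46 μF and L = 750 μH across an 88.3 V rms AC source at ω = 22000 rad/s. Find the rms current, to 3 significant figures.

X_L = ωL = 16.5 Ω
X_C = 1/(ωC) = 0.988 Ω
Net reactance X = X_L − X_C = 15.5 Ω
Z = j15.5 Ω
|Z| = √(0² + 15.5²) = 15.5 Ω
I = V/|Z| = 88.3/15.5 = 5.69 A

5.69 A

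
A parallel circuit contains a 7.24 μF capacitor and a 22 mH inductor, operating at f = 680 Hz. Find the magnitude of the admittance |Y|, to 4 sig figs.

20.29 mS

ω = 2πf = 4273 rad/s
X_L = ωL = 94.00 Ω
X_C = 1/(ωC) = 32.33 Ω
Parallel: admittances add. Y = 1/(jωL) + jωC
Y = (0 + j0.02029) S
|Y| = 0.02029 S → |Z| = 1/|Y| = 49.27 Ω, ∠Z = −∠Y = -90.00°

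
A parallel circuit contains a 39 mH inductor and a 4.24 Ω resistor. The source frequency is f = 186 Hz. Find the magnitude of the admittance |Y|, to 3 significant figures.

ω = 2πf = 1169 rad/s
X_L = ωL = 45.6 Ω
Parallel: admittances add. Y = 1/R + 1/(jωL)
Y = (0.236 − j0.0219) S
|Y| = 0.237 S → |Z| = 1/|Y| = 4.22 Ω, ∠Z = −∠Y = 5.31°

237 mS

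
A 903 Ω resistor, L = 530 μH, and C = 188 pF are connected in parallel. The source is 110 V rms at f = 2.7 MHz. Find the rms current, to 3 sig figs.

ω = 2πf = 1.696e+07 rad/s
X_L = ωL = 8990 Ω
X_C = 1/(ωC) = 314 Ω
Parallel: admittances add. Y = 1/R + 1/(jωL) + jωC
Y = (0.00111 + j0.00308) S
|Y| = 0.00327 S → |Z| = 1/|Y| = 306 Ω, ∠Z = −∠Y = -70.2°
I = V/|Z| = 110/306 = 360 mA

360 mA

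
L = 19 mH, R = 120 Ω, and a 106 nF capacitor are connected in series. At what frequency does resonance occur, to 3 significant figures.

3.55 kHz

ω₀ = 1/√(LC) = 1/√(0.019 × 1.06e-07) = 22280 rad/s
f₀ = ω₀/(2π) = 3.55 kHz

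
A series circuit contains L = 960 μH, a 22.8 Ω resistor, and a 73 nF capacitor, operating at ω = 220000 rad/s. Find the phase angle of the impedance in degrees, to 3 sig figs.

81.3°

X_L = ωL = 211 Ω
X_C = 1/(ωC) = 62.3 Ω
Net reactance X = X_L − X_C = 149 Ω
Z = 22.8 + j149 Ω
|Z| = √(22.8² + 149²) = 151 Ω
∠Z = arctan(149/22.8) = 81.3°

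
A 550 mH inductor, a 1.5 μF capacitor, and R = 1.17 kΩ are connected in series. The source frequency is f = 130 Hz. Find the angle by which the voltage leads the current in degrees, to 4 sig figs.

-17.41°

ω = 2πf = 816.8 rad/s
X_L = ωL = 449.2 Ω
X_C = 1/(ωC) = 816.2 Ω
Net reactance X = X_L − X_C = -366.9 Ω
Z = 1170 − j366.9 Ω
|Z| = √(1170² + 366.9²) = 1226 Ω
∠Z = arctan(-366.9/1170) = -17.41°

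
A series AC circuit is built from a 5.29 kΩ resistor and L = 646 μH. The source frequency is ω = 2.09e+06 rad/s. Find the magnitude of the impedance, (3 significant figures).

5460 Ω

X_L = ωL = 1350 Ω
Z = 5290 + j1350 Ω
|Z| = √(5290² + 1350²) = 5460 Ω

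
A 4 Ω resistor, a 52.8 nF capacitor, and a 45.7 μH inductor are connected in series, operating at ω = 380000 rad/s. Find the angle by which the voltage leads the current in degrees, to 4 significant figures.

-82.98°

X_L = ωL = 17.37 Ω
X_C = 1/(ωC) = 49.84 Ω
Net reactance X = X_L − X_C = -32.47 Ω
Z = 4.000 − j32.47 Ω
|Z| = √(4.000² + 32.47²) = 32.72 Ω
∠Z = arctan(-32.47/4.000) = -82.98°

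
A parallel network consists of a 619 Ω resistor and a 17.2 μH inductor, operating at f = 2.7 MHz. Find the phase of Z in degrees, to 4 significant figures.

ω = 2πf = 1.696e+07 rad/s
X_L = ωL = 291.8 Ω
Parallel: admittances add. Y = 1/R + 1/(jωL)
Y = (0.001616 − j0.003427) S
|Y| = 0.003789 S → |Z| = 1/|Y| = 263.9 Ω, ∠Z = −∠Y = 64.76°

64.76°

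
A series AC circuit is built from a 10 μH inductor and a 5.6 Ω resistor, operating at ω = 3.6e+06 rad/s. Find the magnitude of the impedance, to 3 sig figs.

36.4 Ω

X_L = ωL = 36.0 Ω
Z = 5.60 + j36.0 Ω
|Z| = √(5.60² + 36.0²) = 36.4 Ω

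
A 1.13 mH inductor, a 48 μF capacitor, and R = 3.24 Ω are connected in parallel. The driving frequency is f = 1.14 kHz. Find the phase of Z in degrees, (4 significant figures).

-35.51°

ω = 2πf = 7163 rad/s
X_L = ωL = 8.094 Ω
X_C = 1/(ωC) = 2.909 Ω
Parallel: admittances add. Y = 1/R + 1/(jωL) + jωC
Y = (0.3086 + j0.2203) S
|Y| = 0.3792 S → |Z| = 1/|Y| = 2.637 Ω, ∠Z = −∠Y = -35.51°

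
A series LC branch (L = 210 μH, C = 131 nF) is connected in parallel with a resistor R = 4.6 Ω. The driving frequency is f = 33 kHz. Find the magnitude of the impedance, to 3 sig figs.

3.80 Ω

ω = 2πf = 207300 rad/s
X_L = ωL = 43.5 Ω
X_C = 1/(ωC) = 36.8 Ω
Branch 1: Z₁ = R = 4.60 Ω
Branch 2 (series LC): Z₂ = j(X_L − X_C) = j6.73 Ω
Parallel: Z = Z₁Z₂/(Z₁+Z₂), |Z| = 3.80 Ω, ∠Z = 34.4°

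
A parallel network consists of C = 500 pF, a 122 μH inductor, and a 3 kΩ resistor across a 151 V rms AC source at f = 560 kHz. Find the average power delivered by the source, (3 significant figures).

7.60 W

ω = 2πf = 3.519e+06 rad/s
X_L = ωL = 429 Ω
X_C = 1/(ωC) = 568 Ω
Parallel: admittances add. Y = 1/R + 1/(jωL) + jωC
Y = (0.000333 − j0.000570) S
|Y| = 0.000661 S → |Z| = 1/|Y| = 1510 Ω, ∠Z = −∠Y = 59.7°
I = V/|Z| = 99.7 mA
P = VI cos φ = 151 × 0.0997 × cos(59.7°) = 7.60 W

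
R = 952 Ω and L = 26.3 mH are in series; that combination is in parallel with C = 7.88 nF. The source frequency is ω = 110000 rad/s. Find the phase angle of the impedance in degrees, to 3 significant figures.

X_L = ωL = 2890 Ω
X_C = 1/(ωC) = 1150 Ω
Branch 1 (R+jX_L): Z₁ = 952 + j2890 Ω, |Z₁| = 3050 Ω
Branch 2 (−jX_C): Z₂ = −j1150 Ω
Parallel: Z = Z₁Z₂/(Z₁+Z₂), |Z| = 1770 Ω, ∠Z = -79.5°

-79.5°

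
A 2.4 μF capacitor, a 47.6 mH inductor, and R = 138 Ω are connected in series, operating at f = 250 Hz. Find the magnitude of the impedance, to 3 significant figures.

235 Ω

ω = 2πf = 1571 rad/s
X_L = ωL = 74.8 Ω
X_C = 1/(ωC) = 265 Ω
Net reactance X = X_L − X_C = -190 Ω
Z = 138 − j190 Ω
|Z| = √(138² + 190²) = 235 Ω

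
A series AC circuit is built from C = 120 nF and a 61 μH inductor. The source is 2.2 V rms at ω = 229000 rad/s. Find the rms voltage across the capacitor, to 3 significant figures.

3.57 V

X_L = ωL = 14.0 Ω
X_C = 1/(ωC) = 36.4 Ω
Net reactance X = X_L − X_C = -22.4 Ω
Z = − j22.4 Ω
|Z| = √(0² + 22.4²) = 22.4 Ω
I = V/|Z| = 98.1 mA
V_C = I·|Z_C| = 0.0981 × 36.4 = 3.57 V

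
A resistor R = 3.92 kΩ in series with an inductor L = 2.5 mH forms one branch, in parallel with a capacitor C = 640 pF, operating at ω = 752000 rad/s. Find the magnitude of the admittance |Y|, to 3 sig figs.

435 μS

X_L = ωL = 1880 Ω
X_C = 1/(ωC) = 2080 Ω
Branch 1 (R+jX_L): Z₁ = 3920 + j1880 Ω, |Z₁| = 4350 Ω
Branch 2 (−jX_C): Z₂ = −j2080 Ω
Parallel: Z = Z₁Z₂/(Z₁+Z₂), |Z| = 2300 Ω, ∠Z = -61.5°
|Y| = 1/|Z| = 435 μS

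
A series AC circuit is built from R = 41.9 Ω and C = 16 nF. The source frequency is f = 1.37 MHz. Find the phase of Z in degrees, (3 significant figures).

ω = 2πf = 8.608e+06 rad/s
X_C = 1/(ωC) = 7.26 Ω
Z = 41.9 − j7.26 Ω
|Z| = √(41.9² + 7.26²) = 42.5 Ω
∠Z = arctan(-7.26/41.9) = -9.83°

-9.83°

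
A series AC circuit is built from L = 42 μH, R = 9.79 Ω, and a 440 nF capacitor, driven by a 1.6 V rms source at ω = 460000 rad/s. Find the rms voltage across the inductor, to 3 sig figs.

1.78 V

X_L = ωL = 19.3 Ω
X_C = 1/(ωC) = 4.94 Ω
Net reactance X = X_L − X_C = 14.4 Ω
Z = 9.79 + j14.4 Ω
|Z| = √(9.79² + 14.4²) = 17.4 Ω
I = V/|Z| = 92.0 mA
V_L = I·|Z_L| = 0.0920 × 19.3 = 1.78 V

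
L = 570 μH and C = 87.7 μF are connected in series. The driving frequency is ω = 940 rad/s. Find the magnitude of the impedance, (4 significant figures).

11.59 Ω

X_L = ωL = 0.5358 Ω
X_C = 1/(ωC) = 12.13 Ω
Net reactance X = X_L − X_C = -11.59 Ω
Z = − j11.59 Ω
|Z| = √(0² + 11.59²) = 11.59 Ω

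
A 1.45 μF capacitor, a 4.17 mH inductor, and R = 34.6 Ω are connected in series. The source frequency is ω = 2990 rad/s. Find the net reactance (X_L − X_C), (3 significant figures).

-218 Ω

X_L = ωL = 12.5 Ω
X_C = 1/(ωC) = 231 Ω
X = 12.5 − 231 = -218 Ω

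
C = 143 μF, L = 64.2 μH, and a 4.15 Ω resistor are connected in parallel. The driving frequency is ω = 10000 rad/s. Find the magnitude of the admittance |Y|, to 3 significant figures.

273 mS

X_L = ωL = 0.642 Ω
X_C = 1/(ωC) = 0.699 Ω
Parallel: admittances add. Y = 1/R + 1/(jωL) + jωC
Y = (0.241 − j0.128) S
|Y| = 0.273 S → |Z| = 1/|Y| = 3.67 Ω, ∠Z = −∠Y = 27.9°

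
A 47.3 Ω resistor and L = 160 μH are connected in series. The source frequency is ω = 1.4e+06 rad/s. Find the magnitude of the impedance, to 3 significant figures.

X_L = ωL = 224 Ω
Z = 47.3 + j224 Ω
|Z| = √(47.3² + 224²) = 229 Ω

229 Ω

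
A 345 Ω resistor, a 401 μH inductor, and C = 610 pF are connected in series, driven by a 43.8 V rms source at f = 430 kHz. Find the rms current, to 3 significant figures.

ω = 2πf = 2.702e+06 rad/s
X_L = ωL = 1080 Ω
X_C = 1/(ωC) = 607 Ω
Net reactance X = X_L − X_C = 477 Ω
Z = 345 + j477 Ω
|Z| = √(345² + 477²) = 588 Ω
I = V/|Z| = 43.8/588 = 74.4 mA

74.4 mA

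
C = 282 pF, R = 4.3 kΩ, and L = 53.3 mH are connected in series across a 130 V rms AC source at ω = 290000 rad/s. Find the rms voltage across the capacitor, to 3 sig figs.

296 V

X_L = ωL = 15500 Ω
X_C = 1/(ωC) = 12200 Ω
Net reactance X = X_L − X_C = 3230 Ω
Z = 4300 + j3230 Ω
|Z| = √(4300² + 3230²) = 5380 Ω
I = V/|Z| = 24.2 mA
V_C = I·|Z_C| = 0.0242 × 12200 = 296 V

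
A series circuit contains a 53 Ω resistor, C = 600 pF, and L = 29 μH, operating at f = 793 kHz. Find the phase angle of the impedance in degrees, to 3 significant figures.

ω = 2πf = 4.983e+06 rad/s
X_L = ωL = 144 Ω
X_C = 1/(ωC) = 334 Ω
Net reactance X = X_L − X_C = -190 Ω
Z = 53.0 − j190 Ω
|Z| = √(53.0² + 190²) = 197 Ω
∠Z = arctan(-190/53.0) = -74.4°

-74.4°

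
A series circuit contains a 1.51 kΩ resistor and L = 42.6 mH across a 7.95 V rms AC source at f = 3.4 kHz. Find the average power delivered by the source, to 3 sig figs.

30.7 mW

ω = 2πf = 21360 rad/s
X_L = ωL = 910 Ω
Z = 1510 + j910 Ω
|Z| = √(1510² + 910²) = 1760 Ω
∠Z = arctan(910/1510) = 31.1°
I = V/|Z| = 4.51 mA
P = VI cos φ = 7.95 × 0.00451 × cos(31.1°) = 30.7 mW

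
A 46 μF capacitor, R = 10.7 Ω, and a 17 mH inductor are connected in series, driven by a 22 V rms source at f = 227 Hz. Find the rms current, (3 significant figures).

1.57 A

ω = 2πf = 1426 rad/s
X_L = ωL = 24.2 Ω
X_C = 1/(ωC) = 15.2 Ω
Net reactance X = X_L − X_C = 9.01 Ω
Z = 10.7 + j9.01 Ω
|Z| = √(10.7² + 9.01²) = 14.0 Ω
I = V/|Z| = 22/14.0 = 1.57 A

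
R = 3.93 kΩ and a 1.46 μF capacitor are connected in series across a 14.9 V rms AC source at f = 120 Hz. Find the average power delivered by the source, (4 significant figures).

ω = 2πf = 754.0 rad/s
X_C = 1/(ωC) = 908.4 Ω
Z = 3930 − j908.4 Ω
|Z| = √(3930² + 908.4²) = 4034 Ω
∠Z = arctan(-908.4/3930) = -13.02°
I = V/|Z| = 3.694 mA
P = VI cos φ = 14.9 × 0.003694 × cos(-13.02°) = 53.63 mW

53.63 mW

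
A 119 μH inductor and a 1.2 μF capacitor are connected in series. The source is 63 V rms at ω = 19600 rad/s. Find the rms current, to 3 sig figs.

X_L = ωL = 2.33 Ω
X_C = 1/(ωC) = 42.5 Ω
Net reactance X = X_L − X_C = -40.2 Ω
Z = − j40.2 Ω
|Z| = √(0² + 40.2²) = 40.2 Ω
I = V/|Z| = 63/40.2 = 1.57 A

1.57 A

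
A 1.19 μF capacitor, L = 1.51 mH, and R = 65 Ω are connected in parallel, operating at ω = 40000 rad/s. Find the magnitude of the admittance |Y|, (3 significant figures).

X_L = ωL = 60.4 Ω
X_C = 1/(ωC) = 21.0 Ω
Parallel: admittances add. Y = 1/R + 1/(jωL) + jωC
Y = (0.0154 + j0.0310) S
|Y| = 0.0346 S → |Z| = 1/|Y| = 28.9 Ω, ∠Z = −∠Y = -63.6°

34.6 mS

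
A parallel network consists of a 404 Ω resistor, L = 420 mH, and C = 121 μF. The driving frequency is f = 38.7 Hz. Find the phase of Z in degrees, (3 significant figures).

-82.8°

ω = 2πf = 243.2 rad/s
X_L = ωL = 102 Ω
X_C = 1/(ωC) = 34.0 Ω
Parallel: admittances add. Y = 1/R + 1/(jωL) + jωC
Y = (0.00248 + j0.0196) S
|Y| = 0.0198 S → |Z| = 1/|Y| = 50.5 Ω, ∠Z = −∠Y = -82.8°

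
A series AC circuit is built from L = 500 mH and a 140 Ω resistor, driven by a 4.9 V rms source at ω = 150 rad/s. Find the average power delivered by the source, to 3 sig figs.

X_L = ωL = 75.0 Ω
Z = 140 + j75.0 Ω
|Z| = √(140² + 75.0²) = 159 Ω
∠Z = arctan(75.0/140) = 28.2°
I = V/|Z| = 30.9 mA
P = VI cos φ = 4.9 × 0.0309 × cos(28.2°) = 133 mW

133 mW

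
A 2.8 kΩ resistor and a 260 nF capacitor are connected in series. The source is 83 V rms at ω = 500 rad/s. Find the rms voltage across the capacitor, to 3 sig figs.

78.0 V

X_C = 1/(ωC) = 7690 Ω
Z = 2800 − j7690 Ω
|Z| = √(2800² + 7690²) = 8190 Ω
I = V/|Z| = 10.1 mA
V_C = I·|Z_C| = 0.0101 × 7690 = 78.0 V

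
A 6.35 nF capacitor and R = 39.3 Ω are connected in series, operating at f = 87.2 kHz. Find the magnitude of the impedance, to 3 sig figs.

ω = 2πf = 547900 rad/s
X_C = 1/(ωC) = 287 Ω
Z = 39.3 − j287 Ω
|Z| = √(39.3² + 287²) = 290 Ω

290 Ω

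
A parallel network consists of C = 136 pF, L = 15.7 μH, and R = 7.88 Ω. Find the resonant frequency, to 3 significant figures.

3.44 MHz

ω₀ = 1/√(LC) = 1/√(1.57e-05 × 1.36e-10) = 2.164e+07 rad/s
f₀ = ω₀/(2π) = 3.44 MHz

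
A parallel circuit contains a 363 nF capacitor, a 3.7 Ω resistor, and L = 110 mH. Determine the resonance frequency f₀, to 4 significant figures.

ω₀ = 1/√(LC) = 1/√(0.11 × 3.63e-07) = 5004 rad/s
f₀ = ω₀/(2π) = 796.5 Hz

796.5 Hz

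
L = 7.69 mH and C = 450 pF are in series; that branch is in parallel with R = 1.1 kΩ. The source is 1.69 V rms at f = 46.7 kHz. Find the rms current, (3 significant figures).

ω = 2πf = 293400 rad/s
X_L = ωL = 2260 Ω
X_C = 1/(ωC) = 7570 Ω
Branch 1: Z₁ = R = 1100 Ω
Branch 2 (series LC): Z₂ = j(X_L − X_C) = −j5320 Ω
Parallel: Z = Z₁Z₂/(Z₁+Z₂), |Z| = 1080 Ω, ∠Z = -11.7°
I = V/|Z| = 1.69/1080 = 1.57 mA

1.57 mA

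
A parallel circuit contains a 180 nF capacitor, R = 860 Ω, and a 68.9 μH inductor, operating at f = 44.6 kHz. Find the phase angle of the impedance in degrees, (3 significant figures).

49.3°

ω = 2πf = 280200 rad/s
X_L = ωL = 19.3 Ω
X_C = 1/(ωC) = 19.8 Ω
Parallel: admittances add. Y = 1/R + 1/(jωL) + jωC
Y = (0.00116 − j0.00135) S
|Y| = 0.00178 S → |Z| = 1/|Y| = 561 Ω, ∠Z = −∠Y = 49.3°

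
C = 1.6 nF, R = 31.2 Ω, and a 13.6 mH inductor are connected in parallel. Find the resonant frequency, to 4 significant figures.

34.12 kHz

ω₀ = 1/√(LC) = 1/√(0.0136 × 1.6e-09) = 214400 rad/s
f₀ = ω₀/(2π) = 34.12 kHz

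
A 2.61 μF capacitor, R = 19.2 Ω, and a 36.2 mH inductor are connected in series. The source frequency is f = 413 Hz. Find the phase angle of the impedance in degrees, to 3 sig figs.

ω = 2πf = 2595 rad/s
X_L = ωL = 93.9 Ω
X_C = 1/(ωC) = 148 Ω
Net reactance X = X_L − X_C = -53.7 Ω
Z = 19.2 − j53.7 Ω
|Z| = √(19.2² + 53.7²) = 57.0 Ω
∠Z = arctan(-53.7/19.2) = -70.3°

-70.3°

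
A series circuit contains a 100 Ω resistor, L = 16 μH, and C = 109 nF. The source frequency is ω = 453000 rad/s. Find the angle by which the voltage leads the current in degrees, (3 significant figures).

-7.41°

X_L = ωL = 7.25 Ω
X_C = 1/(ωC) = 20.3 Ω
Net reactance X = X_L − X_C = -13.0 Ω
Z = 100 − j13.0 Ω
|Z| = √(100² + 13.0²) = 101 Ω
∠Z = arctan(-13.0/100) = -7.41°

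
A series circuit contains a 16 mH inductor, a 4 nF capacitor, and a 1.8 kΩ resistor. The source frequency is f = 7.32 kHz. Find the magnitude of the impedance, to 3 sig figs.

5030 Ω

ω = 2πf = 45990 rad/s
X_L = ωL = 736 Ω
X_C = 1/(ωC) = 5440 Ω
Net reactance X = X_L − X_C = -4700 Ω
Z = 1800 − j4700 Ω
|Z| = √(1800² + 4700²) = 5030 Ω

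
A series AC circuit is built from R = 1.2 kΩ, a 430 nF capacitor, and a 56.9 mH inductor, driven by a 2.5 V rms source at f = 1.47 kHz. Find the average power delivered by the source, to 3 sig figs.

ω = 2πf = 9236 rad/s
X_L = ωL = 526 Ω
X_C = 1/(ωC) = 252 Ω
Net reactance X = X_L − X_C = 274 Ω
Z = 1200 + j274 Ω
|Z| = √(1200² + 274²) = 1230 Ω
∠Z = arctan(274/1200) = 12.9°
I = V/|Z| = 2.03 mA
P = VI cos φ = 2.5 × 0.00203 × cos(12.9°) = 4.95 mW

4.95 mW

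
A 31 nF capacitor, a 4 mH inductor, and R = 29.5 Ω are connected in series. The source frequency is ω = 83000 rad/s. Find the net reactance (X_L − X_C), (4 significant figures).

-56.65 Ω

X_L = ωL = 332.0 Ω
X_C = 1/(ωC) = 388.7 Ω
X = 332.0 − 388.7 = -56.65 Ω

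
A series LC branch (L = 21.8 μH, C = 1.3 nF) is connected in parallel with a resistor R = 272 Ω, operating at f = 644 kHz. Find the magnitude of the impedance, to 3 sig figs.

ω = 2πf = 4.046e+06 rad/s
X_L = ωL = 88.2 Ω
X_C = 1/(ωC) = 190 Ω
Branch 1: Z₁ = R = 272 Ω
Branch 2 (series LC): Z₂ = j(X_L − X_C) = −j102 Ω
Parallel: Z = Z₁Z₂/(Z₁+Z₂), |Z| = 95.4 Ω, ∠Z = -69.5°

95.4 Ω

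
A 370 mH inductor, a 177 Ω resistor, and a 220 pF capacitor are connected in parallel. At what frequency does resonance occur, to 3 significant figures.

17.6 kHz

ω₀ = 1/√(LC) = 1/√(0.37 × 2.2e-10) = 110800 rad/s
f₀ = ω₀/(2π) = 17.6 kHz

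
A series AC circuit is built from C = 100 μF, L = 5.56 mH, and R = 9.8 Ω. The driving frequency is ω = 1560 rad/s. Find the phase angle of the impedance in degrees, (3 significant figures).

X_L = ωL = 8.67 Ω
X_C = 1/(ωC) = 6.41 Ω
Net reactance X = X_L − X_C = 2.26 Ω
Z = 9.80 + j2.26 Ω
|Z| = √(9.80² + 2.26²) = 10.1 Ω
∠Z = arctan(2.26/9.80) = 13.0°

13.0°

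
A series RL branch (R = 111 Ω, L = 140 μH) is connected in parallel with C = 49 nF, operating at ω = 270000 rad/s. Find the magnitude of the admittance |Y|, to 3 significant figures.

X_L = ωL = 37.8 Ω
X_C = 1/(ωC) = 75.6 Ω
Branch 1 (R+jX_L): Z₁ = 111 + j37.8 Ω, |Z₁| = 117 Ω
Branch 2 (−jX_C): Z₂ = −j75.6 Ω
Parallel: Z = Z₁Z₂/(Z₁+Z₂), |Z| = 75.6 Ω, ∠Z = -52.4°
|Y| = 1/|Z| = 13.2 mS

13.2 mS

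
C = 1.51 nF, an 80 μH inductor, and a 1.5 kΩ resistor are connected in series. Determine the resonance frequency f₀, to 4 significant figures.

ω₀ = 1/√(LC) = 1/√(8e-05 × 1.51e-09) = 2.877e+06 rad/s
f₀ = ω₀/(2π) = 457.9 kHz

457.9 kHz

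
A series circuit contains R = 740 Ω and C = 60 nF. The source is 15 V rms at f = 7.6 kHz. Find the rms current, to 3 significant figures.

ω = 2πf = 47750 rad/s
X_C = 1/(ωC) = 349 Ω
Z = 740 − j349 Ω
|Z| = √(740² + 349²) = 818 Ω
I = V/|Z| = 15/818 = 18.3 mA

18.3 mA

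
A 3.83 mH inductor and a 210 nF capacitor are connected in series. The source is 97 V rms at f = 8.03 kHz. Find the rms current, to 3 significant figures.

ω = 2πf = 50450 rad/s
X_L = ωL = 193 Ω
X_C = 1/(ωC) = 94.4 Ω
Net reactance X = X_L − X_C = 98.9 Ω
Z = j98.9 Ω
|Z| = √(0² + 98.9²) = 98.9 Ω
I = V/|Z| = 97/98.9 = 981 mA

981 mA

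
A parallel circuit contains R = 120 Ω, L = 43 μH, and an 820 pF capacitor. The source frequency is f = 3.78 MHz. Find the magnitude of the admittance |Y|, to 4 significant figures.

20.29 mS

ω = 2πf = 2.375e+07 rad/s
X_L = ωL = 1021 Ω
X_C = 1/(ωC) = 51.35 Ω
Parallel: admittances add. Y = 1/R + 1/(jωL) + jωC
Y = (0.008333 + j0.01850) S
|Y| = 0.02029 S → |Z| = 1/|Y| = 49.29 Ω, ∠Z = −∠Y = -65.75°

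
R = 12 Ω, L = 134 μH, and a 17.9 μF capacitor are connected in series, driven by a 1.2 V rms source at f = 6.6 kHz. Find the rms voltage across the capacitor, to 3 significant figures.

ω = 2πf = 41470 rad/s
X_L = ωL = 5.56 Ω
X_C = 1/(ωC) = 1.35 Ω
Net reactance X = X_L − X_C = 4.21 Ω
Z = 12.0 + j4.21 Ω
|Z| = √(12.0² + 4.21²) = 12.7 Ω
I = V/|Z| = 94.4 mA
V_C = I·|Z_C| = 0.0944 × 1.35 = 0.127 V

0.127 V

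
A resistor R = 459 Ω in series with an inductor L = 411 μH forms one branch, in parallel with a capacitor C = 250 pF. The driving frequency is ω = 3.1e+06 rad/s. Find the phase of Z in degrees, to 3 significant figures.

-17.8°

X_L = ωL = 1270 Ω
X_C = 1/(ωC) = 1290 Ω
Branch 1 (R+jX_L): Z₁ = 459 + j1270 Ω, |Z₁| = 1350 Ω
Branch 2 (−jX_C): Z₂ = −j1290 Ω
Parallel: Z = Z₁Z₂/(Z₁+Z₂), |Z| = 3800 Ω, ∠Z = -17.8°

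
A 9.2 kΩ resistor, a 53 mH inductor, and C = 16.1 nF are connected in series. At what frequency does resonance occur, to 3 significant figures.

ω₀ = 1/√(LC) = 1/√(0.053 × 1.61e-08) = 34230 rad/s
f₀ = ω₀/(2π) = 5.45 kHz

5.45 kHz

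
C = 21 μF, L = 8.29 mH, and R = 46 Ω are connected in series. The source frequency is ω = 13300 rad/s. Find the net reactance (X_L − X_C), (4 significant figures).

106.7 Ω

X_L = ωL = 110.3 Ω
X_C = 1/(ωC) = 3.580 Ω
X = 110.3 − 3.580 = 106.7 Ω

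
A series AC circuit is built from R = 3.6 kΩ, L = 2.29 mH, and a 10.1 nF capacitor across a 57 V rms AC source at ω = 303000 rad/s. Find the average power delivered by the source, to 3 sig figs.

X_L = ωL = 694 Ω
X_C = 1/(ωC) = 327 Ω
Net reactance X = X_L − X_C = 367 Ω
Z = 3600 + j367 Ω
|Z| = √(3600² + 367²) = 3620 Ω
∠Z = arctan(367/3600) = 5.82°
I = V/|Z| = 15.8 mA
P = VI cos φ = 57 × 0.0158 × cos(5.82°) = 893 mW

893 mW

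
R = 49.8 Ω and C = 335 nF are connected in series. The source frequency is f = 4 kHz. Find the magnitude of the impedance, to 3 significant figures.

129 Ω

ω = 2πf = 25130 rad/s
X_C = 1/(ωC) = 119 Ω
Z = 49.8 − j119 Ω
|Z| = √(49.8² + 119²) = 129 Ω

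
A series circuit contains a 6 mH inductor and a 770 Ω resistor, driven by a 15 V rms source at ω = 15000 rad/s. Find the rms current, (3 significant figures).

X_L = ωL = 90.0 Ω
Z = 770 + j90.0 Ω
|Z| = √(770² + 90.0²) = 775 Ω
I = V/|Z| = 15/775 = 19.3 mA

19.3 mA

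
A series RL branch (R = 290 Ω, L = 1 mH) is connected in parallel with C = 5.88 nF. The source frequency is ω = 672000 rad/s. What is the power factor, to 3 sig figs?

0.197

X_L = ωL = 672 Ω
X_C = 1/(ωC) = 253 Ω
Branch 1 (R+jX_L): Z₁ = 290 + j672 Ω, |Z₁| = 732 Ω
Branch 2 (−jX_C): Z₂ = −j253 Ω
Parallel: Z = Z₁Z₂/(Z₁+Z₂), |Z| = 364 Ω, ∠Z = -78.6°
cos φ = cos(-78.6°) = 0.197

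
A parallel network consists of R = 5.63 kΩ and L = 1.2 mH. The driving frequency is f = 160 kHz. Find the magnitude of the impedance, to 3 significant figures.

ω = 2πf = 1.005e+06 rad/s
X_L = ωL = 1210 Ω
Parallel: admittances add. Y = 1/R + 1/(jωL)
Y = (0.000178 − j0.000829) S
|Y| = 0.000848 S → |Z| = 1/|Y| = 1180 Ω, ∠Z = −∠Y = 77.9°

1180 Ω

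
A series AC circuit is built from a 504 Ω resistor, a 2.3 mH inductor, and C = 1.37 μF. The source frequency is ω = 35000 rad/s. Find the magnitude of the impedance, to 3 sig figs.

508 Ω

X_L = ωL = 80.5 Ω
X_C = 1/(ωC) = 20.9 Ω
Net reactance X = X_L − X_C = 59.6 Ω
Z = 504 + j59.6 Ω
|Z| = √(504² + 59.6²) = 508 Ω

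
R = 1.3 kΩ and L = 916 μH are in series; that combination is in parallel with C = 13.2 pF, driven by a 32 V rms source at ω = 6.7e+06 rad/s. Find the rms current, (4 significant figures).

2.405 mA

X_L = ωL = 6137 Ω
X_C = 1/(ωC) = 11310 Ω
Branch 1 (R+jX_L): Z₁ = 1300 + j6137 Ω, |Z₁| = 6273 Ω
Branch 2 (−jX_C): Z₂ = −j11310 Ω
Parallel: Z = Z₁Z₂/(Z₁+Z₂), |Z| = 13310 Ω, ∠Z = 63.93°
I = V/|Z| = 32/13310 = 2.405 mA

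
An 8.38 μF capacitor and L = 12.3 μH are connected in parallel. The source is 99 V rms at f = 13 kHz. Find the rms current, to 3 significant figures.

ω = 2πf = 81680 rad/s
X_L = ωL = 1.00 Ω
X_C = 1/(ωC) = 1.46 Ω
Parallel: admittances add. Y = 1/(jωL) + jωC
Y = (0 − j0.311) S
|Y| = 0.311 S → |Z| = 1/|Y| = 3.22 Ω, ∠Z = −∠Y = 90.0°
I = V/|Z| = 99/3.22 = 30.8 A

30.8 A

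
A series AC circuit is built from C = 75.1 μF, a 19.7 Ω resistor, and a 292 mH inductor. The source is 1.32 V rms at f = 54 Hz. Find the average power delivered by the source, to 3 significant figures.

8.65 mW

ω = 2πf = 339.3 rad/s
X_L = ωL = 99.1 Ω
X_C = 1/(ωC) = 39.2 Ω
Net reactance X = X_L − X_C = 59.8 Ω
Z = 19.7 + j59.8 Ω
|Z| = √(19.7² + 59.8²) = 63.0 Ω
∠Z = arctan(59.8/19.7) = 71.8°
I = V/|Z| = 21.0 mA
P = VI cos φ = 1.32 × 0.0210 × cos(71.8°) = 8.65 mW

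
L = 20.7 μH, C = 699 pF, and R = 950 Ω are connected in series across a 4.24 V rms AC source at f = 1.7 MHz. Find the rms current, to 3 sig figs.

ω = 2πf = 1.068e+07 rad/s
X_L = ωL = 221 Ω
X_C = 1/(ωC) = 134 Ω
Net reactance X = X_L − X_C = 87.2 Ω
Z = 950 + j87.2 Ω
|Z| = √(950² + 87.2²) = 954 Ω
I = V/|Z| = 4.24/954 = 4.44 mA

4.44 mA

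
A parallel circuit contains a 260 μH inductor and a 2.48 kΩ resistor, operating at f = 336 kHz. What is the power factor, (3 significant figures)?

0.216

ω = 2πf = 2.111e+06 rad/s
X_L = ωL = 549 Ω
Parallel: admittances add. Y = 1/R + 1/(jωL)
Y = (0.000403 − j0.00182) S
|Y| = 0.00187 S → |Z| = 1/|Y| = 536 Ω, ∠Z = −∠Y = 77.5°
cos φ = cos(77.5°) = 0.216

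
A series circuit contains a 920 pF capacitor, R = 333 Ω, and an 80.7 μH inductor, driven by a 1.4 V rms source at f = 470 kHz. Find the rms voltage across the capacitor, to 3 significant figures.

1.44 V

ω = 2πf = 2.953e+06 rad/s
X_L = ωL = 238 Ω
X_C = 1/(ωC) = 368 Ω
Net reactance X = X_L − X_C = -130 Ω
Z = 333 − j130 Ω
|Z| = √(333² + 130²) = 357 Ω
I = V/|Z| = 3.92 mA
V_C = I·|Z_C| = 0.00392 × 368 = 1.44 V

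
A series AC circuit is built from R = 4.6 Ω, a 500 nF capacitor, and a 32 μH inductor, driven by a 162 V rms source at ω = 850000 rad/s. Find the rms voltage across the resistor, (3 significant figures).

X_L = ωL = 27.2 Ω
X_C = 1/(ωC) = 2.35 Ω
Net reactance X = X_L − X_C = 24.8 Ω
Z = 4.60 + j24.8 Ω
|Z| = √(4.60² + 24.8²) = 25.3 Ω
I = V/|Z| = 6.41 A
V_R = I·|Z_R| = 6.41 × 4.60 = 29.5 V

29.5 V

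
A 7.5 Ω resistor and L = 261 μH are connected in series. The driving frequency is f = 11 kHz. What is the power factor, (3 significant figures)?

0.384

ω = 2πf = 69120 rad/s
X_L = ωL = 18.0 Ω
Z = 7.50 + j18.0 Ω
|Z| = √(7.50² + 18.0²) = 19.5 Ω
∠Z = arctan(18.0/7.50) = 67.4°
cos φ = cos(67.4°) = 0.384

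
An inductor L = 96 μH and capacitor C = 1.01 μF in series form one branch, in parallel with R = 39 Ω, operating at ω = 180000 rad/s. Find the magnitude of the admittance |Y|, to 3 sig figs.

88.7 mS

X_L = ωL = 17.3 Ω
X_C = 1/(ωC) = 5.50 Ω
Branch 1: Z₁ = R = 39.0 Ω
Branch 2 (series LC): Z₂ = j(X_L − X_C) = j11.8 Ω
Parallel: Z = Z₁Z₂/(Z₁+Z₂), |Z| = 11.3 Ω, ∠Z = 73.2°
|Y| = 1/|Z| = 88.7 mS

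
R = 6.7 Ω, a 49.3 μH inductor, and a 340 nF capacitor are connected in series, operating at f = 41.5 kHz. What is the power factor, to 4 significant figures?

0.9734

ω = 2πf = 260800 rad/s
X_L = ωL = 12.86 Ω
X_C = 1/(ωC) = 11.28 Ω
Net reactance X = X_L − X_C = 1.575 Ω
Z = 6.700 + j1.575 Ω
|Z| = √(6.700² + 1.575²) = 6.883 Ω
∠Z = arctan(1.575/6.700) = 13.23°
cos φ = cos(13.23°) = 0.9734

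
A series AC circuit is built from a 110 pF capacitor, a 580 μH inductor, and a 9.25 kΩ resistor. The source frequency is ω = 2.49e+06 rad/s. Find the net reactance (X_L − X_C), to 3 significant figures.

X_L = ωL = 1440 Ω
X_C = 1/(ωC) = 3650 Ω
X = 1440 − 3650 = -2210 Ω

-2210 Ω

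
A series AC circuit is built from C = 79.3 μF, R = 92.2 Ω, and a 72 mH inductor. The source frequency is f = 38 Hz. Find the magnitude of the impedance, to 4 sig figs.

ω = 2πf = 238.8 rad/s
X_L = ωL = 17.19 Ω
X_C = 1/(ωC) = 52.82 Ω
Net reactance X = X_L − X_C = -35.62 Ω
Z = 92.20 − j35.62 Ω
|Z| = √(92.20² + 35.62²) = 98.84 Ω

98.84 Ω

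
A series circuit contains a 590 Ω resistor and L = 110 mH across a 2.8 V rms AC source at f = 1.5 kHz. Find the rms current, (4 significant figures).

ω = 2πf = 9425 rad/s
X_L = ωL = 1037 Ω
Z = 590.0 + j1037 Ω
|Z| = √(590.0² + 1037²) = 1193 Ω
I = V/|Z| = 2.8/1193 = 2.347 mA

2.347 mA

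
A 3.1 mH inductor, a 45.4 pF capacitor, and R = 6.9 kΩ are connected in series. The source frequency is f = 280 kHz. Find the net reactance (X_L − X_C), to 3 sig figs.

-7070 Ω

ω = 2πf = 1.759e+06 rad/s
X_L = ωL = 5450 Ω
X_C = 1/(ωC) = 12500 Ω
X = 5450 − 12500 = -7070 Ω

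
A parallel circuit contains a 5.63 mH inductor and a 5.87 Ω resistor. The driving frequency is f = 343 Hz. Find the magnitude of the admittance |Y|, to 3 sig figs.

ω = 2πf = 2155 rad/s
X_L = ωL = 12.1 Ω
Parallel: admittances add. Y = 1/R + 1/(jωL)
Y = (0.170 − j0.0824) S
|Y| = 0.189 S → |Z| = 1/|Y| = 5.28 Ω, ∠Z = −∠Y = 25.8°

189 mS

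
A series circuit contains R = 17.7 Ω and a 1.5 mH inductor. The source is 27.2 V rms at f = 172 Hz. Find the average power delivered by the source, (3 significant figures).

41.5 W

ω = 2πf = 1081 rad/s
X_L = ωL = 1.62 Ω
Z = 17.7 + j1.62 Ω
|Z| = √(17.7² + 1.62²) = 17.8 Ω
∠Z = arctan(1.62/17.7) = 5.23°
I = V/|Z| = 1.53 A
P = VI cos φ = 27.2 × 1.53 × cos(5.23°) = 41.5 W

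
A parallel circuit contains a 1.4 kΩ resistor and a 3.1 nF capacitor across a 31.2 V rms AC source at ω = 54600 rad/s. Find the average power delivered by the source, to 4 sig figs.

X_C = 1/(ωC) = 5908 Ω
Parallel: admittances add. Y = 1/R + jωC
Y = (0.0007143 + j0.0001693) S
|Y| = 0.0007341 S → |Z| = 1/|Y| = 1362 Ω, ∠Z = −∠Y = -13.33°
I = V/|Z| = 22.90 mA
P = VI cos φ = 31.2 × 0.02290 × cos(-13.33°) = 695.3 mW

695.3 mW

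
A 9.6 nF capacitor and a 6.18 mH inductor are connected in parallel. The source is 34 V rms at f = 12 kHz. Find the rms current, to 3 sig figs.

48.4 mA

ω = 2πf = 75400 rad/s
X_L = ωL = 466 Ω
X_C = 1/(ωC) = 1380 Ω
Parallel: admittances add. Y = 1/(jωL) + jωC
Y = (0 − j0.00142) S
|Y| = 0.00142 S → |Z| = 1/|Y| = 703 Ω, ∠Z = −∠Y = 90.0°
I = V/|Z| = 34/703 = 48.4 mA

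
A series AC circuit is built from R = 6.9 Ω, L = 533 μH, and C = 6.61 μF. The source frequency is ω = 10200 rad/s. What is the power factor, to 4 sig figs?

X_L = ωL = 5.437 Ω
X_C = 1/(ωC) = 14.83 Ω
Net reactance X = X_L − X_C = -9.395 Ω
Z = 6.900 − j9.395 Ω
|Z| = √(6.900² + 9.395²) = 11.66 Ω
∠Z = arctan(-9.395/6.900) = -53.71°
cos φ = cos(-53.71°) = 0.5919

0.5919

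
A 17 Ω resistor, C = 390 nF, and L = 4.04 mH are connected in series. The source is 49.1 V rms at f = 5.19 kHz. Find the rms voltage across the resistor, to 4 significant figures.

ω = 2πf = 32610 rad/s
X_L = ωL = 131.7 Ω
X_C = 1/(ωC) = 78.63 Ω
Net reactance X = X_L − X_C = 53.11 Ω
Z = 17.00 + j53.11 Ω
|Z| = √(17.00² + 53.11²) = 55.77 Ω
I = V/|Z| = 880.4 mA
V_R = I·|Z_R| = 0.8804 × 17.00 = 14.97 V

14.97 V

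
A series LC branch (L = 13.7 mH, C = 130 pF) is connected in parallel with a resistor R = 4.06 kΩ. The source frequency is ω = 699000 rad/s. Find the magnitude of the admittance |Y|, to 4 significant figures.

742.1 μS

X_L = ωL = 9576 Ω
X_C = 1/(ωC) = 11000 Ω
Branch 1: Z₁ = R = 4060 Ω
Branch 2 (series LC): Z₂ = j(X_L − X_C) = −j1428 Ω
Parallel: Z = Z₁Z₂/(Z₁+Z₂), |Z| = 1347 Ω, ∠Z = -70.62°
|Y| = 1/|Z| = 742.1 μS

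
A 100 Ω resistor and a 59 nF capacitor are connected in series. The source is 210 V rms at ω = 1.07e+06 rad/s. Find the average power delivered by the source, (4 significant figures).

X_C = 1/(ωC) = 15.84 Ω
Z = 100.0 − j15.84 Ω
|Z| = √(100.0² + 15.84²) = 101.2 Ω
∠Z = arctan(-15.84/100.0) = -9.001°
I = V/|Z| = 2.074 A
P = VI cos φ = 210 × 2.074 × cos(-9.001°) = 430.2 W

430.2 W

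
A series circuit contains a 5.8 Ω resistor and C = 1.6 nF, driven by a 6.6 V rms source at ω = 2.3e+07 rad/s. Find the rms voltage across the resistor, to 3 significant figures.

X_C = 1/(ωC) = 27.2 Ω
Z = 5.80 − j27.2 Ω
|Z| = √(5.80² + 27.2²) = 27.8 Ω
I = V/|Z| = 238 mA
V_R = I·|Z_R| = 0.238 × 5.80 = 1.38 V

1.38 V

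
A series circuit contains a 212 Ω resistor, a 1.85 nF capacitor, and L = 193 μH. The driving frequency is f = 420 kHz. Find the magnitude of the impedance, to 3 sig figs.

371 Ω

ω = 2πf = 2.639e+06 rad/s
X_L = ωL = 509 Ω
X_C = 1/(ωC) = 205 Ω
Net reactance X = X_L − X_C = 304 Ω
Z = 212 + j304 Ω
|Z| = √(212² + 304²) = 371 Ω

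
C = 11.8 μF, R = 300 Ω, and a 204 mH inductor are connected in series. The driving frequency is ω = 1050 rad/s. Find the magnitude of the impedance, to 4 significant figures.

328.4 Ω

X_L = ωL = 214.2 Ω
X_C = 1/(ωC) = 80.71 Ω
Net reactance X = X_L − X_C = 133.5 Ω
Z = 300.0 + j133.5 Ω
|Z| = √(300.0² + 133.5²) = 328.4 Ω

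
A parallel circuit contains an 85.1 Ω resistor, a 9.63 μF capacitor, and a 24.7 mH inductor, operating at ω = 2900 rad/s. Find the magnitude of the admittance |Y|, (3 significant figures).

18.3 mS

X_L = ωL = 71.6 Ω
X_C = 1/(ωC) = 35.8 Ω
Parallel: admittances add. Y = 1/R + 1/(jωL) + jωC
Y = (0.0118 + j0.0140) S
|Y| = 0.0183 S → |Z| = 1/|Y| = 54.8 Ω, ∠Z = −∠Y = -49.9°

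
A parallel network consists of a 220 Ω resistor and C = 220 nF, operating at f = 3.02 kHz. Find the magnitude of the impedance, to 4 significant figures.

162.0 Ω

ω = 2πf = 18980 rad/s
X_C = 1/(ωC) = 239.5 Ω
Parallel: admittances add. Y = 1/R + jωC
Y = (0.004545 + j0.004175) S
|Y| = 0.006172 S → |Z| = 1/|Y| = 162.0 Ω, ∠Z = −∠Y = -42.56°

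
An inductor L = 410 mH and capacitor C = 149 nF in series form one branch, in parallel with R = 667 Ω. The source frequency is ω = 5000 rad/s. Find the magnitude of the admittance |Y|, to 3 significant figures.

X_L = ωL = 2050 Ω
X_C = 1/(ωC) = 1340 Ω
Branch 1: Z₁ = R = 667 Ω
Branch 2 (series LC): Z₂ = j(X_L − X_C) = j708 Ω
Parallel: Z = Z₁Z₂/(Z₁+Z₂), |Z| = 485 Ω, ∠Z = 43.3°
|Y| = 1/|Z| = 2.06 mS

2.06 mS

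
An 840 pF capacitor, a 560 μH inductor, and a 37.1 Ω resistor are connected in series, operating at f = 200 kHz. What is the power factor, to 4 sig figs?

0.1505

ω = 2πf = 1.257e+06 rad/s
X_L = ωL = 703.7 Ω
X_C = 1/(ωC) = 947.4 Ω
Net reactance X = X_L − X_C = -243.6 Ω
Z = 37.10 − j243.6 Ω
|Z| = √(37.10² + 243.6²) = 246.4 Ω
∠Z = arctan(-243.6/37.10) = -81.34°
cos φ = cos(-81.34°) = 0.1505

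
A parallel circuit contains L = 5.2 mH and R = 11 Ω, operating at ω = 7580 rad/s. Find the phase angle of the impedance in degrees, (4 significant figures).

X_L = ωL = 39.42 Ω
Parallel: admittances add. Y = 1/R + 1/(jωL)
Y = (0.09091 − j0.02537) S
|Y| = 0.09438 S → |Z| = 1/|Y| = 10.60 Ω, ∠Z = −∠Y = 15.59°

15.59°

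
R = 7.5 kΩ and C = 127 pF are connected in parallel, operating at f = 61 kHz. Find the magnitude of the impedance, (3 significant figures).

ω = 2πf = 383300 rad/s
X_C = 1/(ωC) = 20500 Ω
Parallel: admittances add. Y = 1/R + jωC
Y = (0.000133 + j4.87e-05) S
|Y| = 0.000142 S → |Z| = 1/|Y| = 7050 Ω, ∠Z = −∠Y = -20.1°

7050 Ω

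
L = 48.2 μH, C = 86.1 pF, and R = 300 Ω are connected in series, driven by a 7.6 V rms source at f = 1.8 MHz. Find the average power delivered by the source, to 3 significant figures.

ω = 2πf = 1.131e+07 rad/s
X_L = ωL = 545 Ω
X_C = 1/(ωC) = 1030 Ω
Net reactance X = X_L − X_C = -482 Ω
Z = 300 − j482 Ω
|Z| = √(300² + 482²) = 568 Ω
∠Z = arctan(-482/300) = -58.1°
I = V/|Z| = 13.4 mA
P = VI cos φ = 7.6 × 0.0134 × cos(-58.1°) = 53.8 mW

53.8 mW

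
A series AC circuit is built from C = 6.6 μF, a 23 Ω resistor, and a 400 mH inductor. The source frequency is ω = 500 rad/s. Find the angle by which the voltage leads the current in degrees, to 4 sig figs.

X_L = ωL = 200.0 Ω
X_C = 1/(ωC) = 303.0 Ω
Net reactance X = X_L − X_C = -103.0 Ω
Z = 23.00 − j103.0 Ω
|Z| = √(23.00² + 103.0²) = 105.6 Ω
∠Z = arctan(-103.0/23.00) = -77.42°

-77.42°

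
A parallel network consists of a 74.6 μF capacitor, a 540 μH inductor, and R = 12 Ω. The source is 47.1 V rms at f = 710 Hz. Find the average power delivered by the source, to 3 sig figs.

185 W

ω = 2πf = 4461 rad/s
X_L = ωL = 2.41 Ω
X_C = 1/(ωC) = 3.00 Ω
Parallel: admittances add. Y = 1/R + 1/(jωL) + jωC
Y = (0.0833 − j0.0823) S
|Y| = 0.117 S → |Z| = 1/|Y| = 8.54 Ω, ∠Z = −∠Y = 44.6°
I = V/|Z| = 5.52 A
P = VI cos φ = 47.1 × 5.52 × cos(44.6°) = 185 W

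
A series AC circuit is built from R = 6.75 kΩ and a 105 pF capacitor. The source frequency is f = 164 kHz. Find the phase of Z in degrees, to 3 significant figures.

ω = 2πf = 1.03e+06 rad/s
X_C = 1/(ωC) = 9240 Ω
Z = 6750 − j9240 Ω
|Z| = √(6750² + 9240²) = 11400 Ω
∠Z = arctan(-9240/6750) = -53.9°

-53.9°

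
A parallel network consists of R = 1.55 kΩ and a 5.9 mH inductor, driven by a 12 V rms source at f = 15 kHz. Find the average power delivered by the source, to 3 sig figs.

ω = 2πf = 94250 rad/s
X_L = ωL = 556 Ω
Parallel: admittances add. Y = 1/R + 1/(jωL)
Y = (0.000645 − j0.00180) S
|Y| = 0.00191 S → |Z| = 1/|Y| = 523 Ω, ∠Z = −∠Y = 70.3°
I = V/|Z| = 22.9 mA
P = VI cos φ = 12 × 0.0229 × cos(70.3°) = 92.9 mW

92.9 mW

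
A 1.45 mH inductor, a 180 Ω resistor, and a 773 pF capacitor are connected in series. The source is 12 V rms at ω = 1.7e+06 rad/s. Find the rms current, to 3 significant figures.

7.00 mA

X_L = ωL = 2460 Ω
X_C = 1/(ωC) = 761 Ω
Net reactance X = X_L − X_C = 1700 Ω
Z = 180 + j1700 Ω
|Z| = √(180² + 1700²) = 1710 Ω
I = V/|Z| = 12/1710 = 7.00 mA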